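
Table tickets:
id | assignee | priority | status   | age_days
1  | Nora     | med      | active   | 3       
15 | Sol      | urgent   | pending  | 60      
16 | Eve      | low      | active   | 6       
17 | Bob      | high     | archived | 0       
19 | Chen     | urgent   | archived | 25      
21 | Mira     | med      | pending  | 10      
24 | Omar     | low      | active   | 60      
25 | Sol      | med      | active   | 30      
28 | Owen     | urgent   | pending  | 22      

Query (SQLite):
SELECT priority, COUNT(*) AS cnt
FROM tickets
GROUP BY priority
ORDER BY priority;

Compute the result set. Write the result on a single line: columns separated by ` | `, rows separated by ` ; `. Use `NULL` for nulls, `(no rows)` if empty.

high | 1 ; low | 2 ; med | 3 ; urgent | 3

Partition tickets by priority; compute COUNT(*) within each group.
  high: ids {17} → COUNT(*)=1
  low: ids {16, 24} → COUNT(*)=2
  med: ids {1, 21, 25} → COUNT(*)=3
  urgent: ids {15, 19, 28} → COUNT(*)=3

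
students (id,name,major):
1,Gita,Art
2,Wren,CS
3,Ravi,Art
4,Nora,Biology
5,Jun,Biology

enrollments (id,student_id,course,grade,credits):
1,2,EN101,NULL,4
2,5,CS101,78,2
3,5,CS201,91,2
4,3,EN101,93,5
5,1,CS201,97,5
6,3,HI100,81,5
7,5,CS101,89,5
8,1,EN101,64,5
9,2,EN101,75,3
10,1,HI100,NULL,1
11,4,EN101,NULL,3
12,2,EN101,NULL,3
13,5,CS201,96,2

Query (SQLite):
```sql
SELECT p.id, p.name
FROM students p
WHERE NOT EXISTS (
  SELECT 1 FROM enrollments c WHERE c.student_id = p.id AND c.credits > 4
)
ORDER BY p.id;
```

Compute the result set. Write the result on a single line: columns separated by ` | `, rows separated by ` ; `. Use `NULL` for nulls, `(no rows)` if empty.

For each students row, check whether any enrollments with matching student_id has credits > 4.
Keep rows where that is false.

2 | Wren ; 4 | Nora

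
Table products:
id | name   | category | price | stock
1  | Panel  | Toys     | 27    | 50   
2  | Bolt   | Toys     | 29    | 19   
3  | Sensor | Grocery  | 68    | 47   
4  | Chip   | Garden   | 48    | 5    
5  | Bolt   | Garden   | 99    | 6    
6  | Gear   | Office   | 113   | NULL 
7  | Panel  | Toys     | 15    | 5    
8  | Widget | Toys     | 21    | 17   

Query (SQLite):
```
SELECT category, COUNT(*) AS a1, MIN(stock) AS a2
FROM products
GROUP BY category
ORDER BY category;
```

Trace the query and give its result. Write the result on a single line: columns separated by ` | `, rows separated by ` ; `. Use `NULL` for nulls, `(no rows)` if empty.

Group products by category.
Per group compute: COUNT(*), MIN(stock).
  Garden: ids {4, 5} → COUNT(*)=2, MIN(stock)=5
  Grocery: ids {3} → COUNT(*)=1, MIN(stock)=47
  Office: ids {6} → COUNT(*)=1, MIN(stock)=NULL
  Toys: ids {1, 2, 7, 8} → COUNT(*)=4, MIN(stock)=5

Garden | 2 | 5 ; Grocery | 1 | 47 ; Office | 1 | NULL ; Toys | 4 | 5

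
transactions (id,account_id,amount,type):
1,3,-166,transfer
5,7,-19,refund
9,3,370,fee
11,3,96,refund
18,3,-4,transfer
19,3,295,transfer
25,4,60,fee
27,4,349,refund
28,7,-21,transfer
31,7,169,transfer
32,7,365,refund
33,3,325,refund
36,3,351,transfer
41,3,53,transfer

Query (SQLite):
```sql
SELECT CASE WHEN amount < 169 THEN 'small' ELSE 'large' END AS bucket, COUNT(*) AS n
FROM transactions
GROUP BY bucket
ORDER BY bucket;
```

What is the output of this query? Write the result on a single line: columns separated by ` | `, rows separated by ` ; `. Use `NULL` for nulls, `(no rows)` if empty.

Bucket rows by amount < 169 → 'small' else 'large'; count each bucket.

large | 7 ; small | 7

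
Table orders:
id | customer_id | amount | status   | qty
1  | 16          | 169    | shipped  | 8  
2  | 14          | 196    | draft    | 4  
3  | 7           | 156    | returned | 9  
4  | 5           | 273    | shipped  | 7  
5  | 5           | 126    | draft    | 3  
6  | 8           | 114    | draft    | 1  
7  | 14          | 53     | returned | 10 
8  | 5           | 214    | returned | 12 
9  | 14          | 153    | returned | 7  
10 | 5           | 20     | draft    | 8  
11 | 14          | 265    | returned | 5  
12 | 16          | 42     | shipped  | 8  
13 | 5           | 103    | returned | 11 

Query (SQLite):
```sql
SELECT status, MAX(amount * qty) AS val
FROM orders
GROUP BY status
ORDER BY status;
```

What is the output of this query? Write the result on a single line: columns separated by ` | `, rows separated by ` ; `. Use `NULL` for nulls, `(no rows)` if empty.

draft | 784 ; returned | 2568 ; shipped | 1911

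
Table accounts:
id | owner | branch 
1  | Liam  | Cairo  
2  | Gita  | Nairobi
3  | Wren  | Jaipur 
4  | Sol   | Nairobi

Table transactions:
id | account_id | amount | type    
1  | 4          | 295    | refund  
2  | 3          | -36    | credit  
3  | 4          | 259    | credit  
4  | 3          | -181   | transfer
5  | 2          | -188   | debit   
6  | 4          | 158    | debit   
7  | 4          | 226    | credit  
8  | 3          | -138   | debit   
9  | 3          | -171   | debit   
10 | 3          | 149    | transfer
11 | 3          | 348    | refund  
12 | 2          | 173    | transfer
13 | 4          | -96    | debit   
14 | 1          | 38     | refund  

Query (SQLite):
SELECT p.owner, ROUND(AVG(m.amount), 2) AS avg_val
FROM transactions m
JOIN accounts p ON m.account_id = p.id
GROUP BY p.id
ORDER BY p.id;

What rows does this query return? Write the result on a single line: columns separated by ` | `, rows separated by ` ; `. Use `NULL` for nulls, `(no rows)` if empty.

Liam | 38 ; Gita | -7.5 ; Wren | -4.83 ; Sol | 168.4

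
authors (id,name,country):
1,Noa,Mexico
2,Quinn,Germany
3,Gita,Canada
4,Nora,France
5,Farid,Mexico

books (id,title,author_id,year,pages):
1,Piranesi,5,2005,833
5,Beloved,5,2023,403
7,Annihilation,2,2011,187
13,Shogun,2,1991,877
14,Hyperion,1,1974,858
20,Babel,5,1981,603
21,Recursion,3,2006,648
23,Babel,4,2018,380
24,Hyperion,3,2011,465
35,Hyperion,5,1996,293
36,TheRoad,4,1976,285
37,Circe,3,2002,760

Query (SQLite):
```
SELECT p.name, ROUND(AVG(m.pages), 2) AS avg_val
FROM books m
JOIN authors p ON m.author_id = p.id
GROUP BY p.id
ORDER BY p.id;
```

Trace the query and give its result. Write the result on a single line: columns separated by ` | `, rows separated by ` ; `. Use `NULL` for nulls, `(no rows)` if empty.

Noa | 858 ; Quinn | 532 ; Gita | 624.33 ; Nora | 332.5 ; Farid | 533

Join each books row to its authors via author_id.
Group joined rows by authors.id; compute ROUND(AVG(m.pages), 2) per group.
  1: ids {14} → ROUND(AVG(m.pages), 2)=858
  2: ids {7, 13} → ROUND(AVG(m.pages), 2)=532
  3: ids {21, 24, 37} → ROUND(AVG(m.pages), 2)=624.33
  4: ids {23, 36} → ROUND(AVG(m.pages), 2)=332.5
  5: ids {1, 5, 20, 35} → ROUND(AVG(m.pages), 2)=533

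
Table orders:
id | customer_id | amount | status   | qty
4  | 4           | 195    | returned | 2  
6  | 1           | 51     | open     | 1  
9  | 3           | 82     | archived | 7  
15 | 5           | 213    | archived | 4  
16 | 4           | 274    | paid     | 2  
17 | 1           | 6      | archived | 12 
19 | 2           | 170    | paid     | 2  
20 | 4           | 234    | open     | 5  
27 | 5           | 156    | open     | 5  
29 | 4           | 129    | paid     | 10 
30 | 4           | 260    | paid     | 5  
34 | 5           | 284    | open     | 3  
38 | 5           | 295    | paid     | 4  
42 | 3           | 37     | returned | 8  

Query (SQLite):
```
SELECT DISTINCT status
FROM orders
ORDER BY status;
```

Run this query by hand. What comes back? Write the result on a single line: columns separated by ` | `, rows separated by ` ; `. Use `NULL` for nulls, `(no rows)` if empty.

archived ; open ; paid ; returned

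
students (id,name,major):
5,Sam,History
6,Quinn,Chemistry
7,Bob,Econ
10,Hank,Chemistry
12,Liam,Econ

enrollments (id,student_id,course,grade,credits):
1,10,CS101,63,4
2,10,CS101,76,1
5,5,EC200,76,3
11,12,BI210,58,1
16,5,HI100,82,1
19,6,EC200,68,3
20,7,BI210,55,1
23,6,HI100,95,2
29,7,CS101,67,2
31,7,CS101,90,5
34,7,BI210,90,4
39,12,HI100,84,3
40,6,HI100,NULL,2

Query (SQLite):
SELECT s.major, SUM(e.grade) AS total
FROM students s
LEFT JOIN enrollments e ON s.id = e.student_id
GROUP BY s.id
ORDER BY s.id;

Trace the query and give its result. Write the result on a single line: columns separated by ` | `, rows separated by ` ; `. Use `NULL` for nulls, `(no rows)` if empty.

History | 158 ; Chemistry | 163 ; Econ | 302 ; Chemistry | 139 ; Econ | 142

LEFT JOIN keeps every students row; unmatched ones get NULL for enrollments columns.
Group by students.id and compute SUM(e.grade). SUM over an all-NULL group is NULL.
  5: ids {5, 16} → SUM(e.grade)=158
  6: ids {19, 23, 40} → SUM(e.grade)=163
  7: ids {20, 29, 31, 34} → SUM(e.grade)=302
  10: ids {1, 2} → SUM(e.grade)=139
  12: ids {11, 39} → SUM(e.grade)=142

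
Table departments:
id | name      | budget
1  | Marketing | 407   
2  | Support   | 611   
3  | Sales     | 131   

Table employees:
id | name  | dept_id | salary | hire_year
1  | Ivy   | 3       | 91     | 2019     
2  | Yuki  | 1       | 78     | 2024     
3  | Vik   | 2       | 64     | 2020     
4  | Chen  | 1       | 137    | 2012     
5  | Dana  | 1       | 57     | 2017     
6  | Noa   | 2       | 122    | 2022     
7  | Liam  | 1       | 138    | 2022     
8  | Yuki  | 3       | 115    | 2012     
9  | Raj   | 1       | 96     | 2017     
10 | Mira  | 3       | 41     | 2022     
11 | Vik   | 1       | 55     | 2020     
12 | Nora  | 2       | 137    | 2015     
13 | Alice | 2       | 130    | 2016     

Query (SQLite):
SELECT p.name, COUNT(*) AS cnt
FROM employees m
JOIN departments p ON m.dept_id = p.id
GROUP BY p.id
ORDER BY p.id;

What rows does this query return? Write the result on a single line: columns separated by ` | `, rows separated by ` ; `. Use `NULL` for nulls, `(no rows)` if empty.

Marketing | 6 ; Support | 4 ; Sales | 3

Join each employees row to its departments via dept_id.
Group joined rows by departments.id; compute COUNT(*) per group.
  1: ids {2, 4, 5, 7, 9, 11} → COUNT(*)=6
  2: ids {3, 6, 12, 13} → COUNT(*)=4
  3: ids {1, 8, 10} → COUNT(*)=3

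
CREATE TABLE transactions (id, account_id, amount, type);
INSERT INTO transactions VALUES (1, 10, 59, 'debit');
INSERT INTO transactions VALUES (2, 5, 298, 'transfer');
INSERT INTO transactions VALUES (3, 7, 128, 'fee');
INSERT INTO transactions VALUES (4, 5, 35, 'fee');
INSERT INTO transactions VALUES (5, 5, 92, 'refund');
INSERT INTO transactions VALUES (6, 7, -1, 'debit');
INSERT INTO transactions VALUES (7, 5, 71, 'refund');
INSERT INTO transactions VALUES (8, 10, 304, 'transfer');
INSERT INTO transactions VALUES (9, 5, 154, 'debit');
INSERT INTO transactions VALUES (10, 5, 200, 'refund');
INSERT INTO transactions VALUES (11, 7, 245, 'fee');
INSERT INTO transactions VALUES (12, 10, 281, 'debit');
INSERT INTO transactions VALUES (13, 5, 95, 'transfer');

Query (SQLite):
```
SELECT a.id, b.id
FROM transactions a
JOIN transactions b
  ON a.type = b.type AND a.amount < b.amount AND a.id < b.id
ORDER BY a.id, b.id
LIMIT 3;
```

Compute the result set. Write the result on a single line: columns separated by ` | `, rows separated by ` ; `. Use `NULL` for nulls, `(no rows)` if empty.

Pairs (a,b) with same type, a.amount < b.amount, a.id < b.id.
type groups: debit:{1,6,9,12} fee:{3,4,11} refund:{5,7,10} transfer:{2,8,13}
Ordered by (a.id, b.id); first 3.

1 | 9 ; 1 | 12 ; 2 | 8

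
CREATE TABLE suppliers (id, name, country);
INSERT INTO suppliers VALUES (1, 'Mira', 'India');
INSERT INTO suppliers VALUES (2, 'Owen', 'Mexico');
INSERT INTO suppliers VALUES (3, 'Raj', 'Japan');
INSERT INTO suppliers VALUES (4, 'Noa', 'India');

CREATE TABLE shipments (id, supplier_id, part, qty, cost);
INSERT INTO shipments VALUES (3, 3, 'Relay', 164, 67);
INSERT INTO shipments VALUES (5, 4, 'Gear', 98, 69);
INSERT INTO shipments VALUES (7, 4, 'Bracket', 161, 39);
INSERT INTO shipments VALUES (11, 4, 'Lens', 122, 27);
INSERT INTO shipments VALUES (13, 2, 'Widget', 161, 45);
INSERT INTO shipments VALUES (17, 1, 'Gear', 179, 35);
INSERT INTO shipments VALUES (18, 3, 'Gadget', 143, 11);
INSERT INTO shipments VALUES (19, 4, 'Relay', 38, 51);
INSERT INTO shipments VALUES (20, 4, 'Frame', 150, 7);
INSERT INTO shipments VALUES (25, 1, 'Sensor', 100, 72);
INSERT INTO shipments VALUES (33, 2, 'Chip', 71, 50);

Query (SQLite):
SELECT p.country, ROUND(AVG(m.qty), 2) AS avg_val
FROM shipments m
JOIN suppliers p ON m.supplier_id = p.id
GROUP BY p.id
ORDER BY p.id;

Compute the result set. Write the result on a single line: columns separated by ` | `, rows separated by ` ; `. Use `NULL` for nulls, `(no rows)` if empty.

India | 139.5 ; Mexico | 116 ; Japan | 153.5 ; India | 113.8

Join each shipments row to its suppliers via supplier_id.
Group joined rows by suppliers.id; compute ROUND(AVG(m.qty), 2) per group.
  1: ids {17, 25} → ROUND(AVG(m.qty), 2)=139.5
  2: ids {13, 33} → ROUND(AVG(m.qty), 2)=116
  3: ids {3, 18} → ROUND(AVG(m.qty), 2)=153.5
  4: ids {5, 7, 11, 19, 20} → ROUND(AVG(m.qty), 2)=113.8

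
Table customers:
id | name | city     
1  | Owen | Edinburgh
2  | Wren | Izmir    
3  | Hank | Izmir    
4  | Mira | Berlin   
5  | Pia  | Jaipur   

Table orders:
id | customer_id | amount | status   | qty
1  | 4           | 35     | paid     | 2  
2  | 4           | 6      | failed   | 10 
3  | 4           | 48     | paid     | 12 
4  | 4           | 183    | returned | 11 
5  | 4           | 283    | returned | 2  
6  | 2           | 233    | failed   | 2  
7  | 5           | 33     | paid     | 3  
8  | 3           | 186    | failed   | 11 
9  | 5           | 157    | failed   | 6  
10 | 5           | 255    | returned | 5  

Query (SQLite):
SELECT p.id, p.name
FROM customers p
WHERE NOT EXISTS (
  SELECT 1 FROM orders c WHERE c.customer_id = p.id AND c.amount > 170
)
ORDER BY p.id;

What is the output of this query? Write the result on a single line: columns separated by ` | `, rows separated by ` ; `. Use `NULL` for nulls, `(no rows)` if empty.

1 | Owen

For each customers row, check whether any orders with matching customer_id has amount > 170.
Keep rows where that is false.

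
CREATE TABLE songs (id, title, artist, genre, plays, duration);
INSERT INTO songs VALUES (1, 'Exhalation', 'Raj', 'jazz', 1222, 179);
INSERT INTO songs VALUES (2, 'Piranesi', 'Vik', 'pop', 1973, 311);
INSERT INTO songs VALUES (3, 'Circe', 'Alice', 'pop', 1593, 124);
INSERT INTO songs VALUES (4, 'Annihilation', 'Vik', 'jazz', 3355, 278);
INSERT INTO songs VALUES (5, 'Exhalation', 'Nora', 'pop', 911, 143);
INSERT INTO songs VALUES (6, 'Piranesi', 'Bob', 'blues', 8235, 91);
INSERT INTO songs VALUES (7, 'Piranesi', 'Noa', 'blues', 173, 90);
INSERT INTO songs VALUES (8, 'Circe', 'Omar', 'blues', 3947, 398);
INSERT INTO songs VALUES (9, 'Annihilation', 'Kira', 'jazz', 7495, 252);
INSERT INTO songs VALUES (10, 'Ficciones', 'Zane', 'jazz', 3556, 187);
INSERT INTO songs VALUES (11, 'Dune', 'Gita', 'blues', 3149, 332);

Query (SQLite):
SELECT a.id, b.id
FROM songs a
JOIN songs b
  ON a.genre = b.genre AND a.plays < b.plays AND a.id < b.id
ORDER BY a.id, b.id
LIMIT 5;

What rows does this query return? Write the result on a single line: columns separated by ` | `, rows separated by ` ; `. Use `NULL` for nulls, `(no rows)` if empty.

1 | 4 ; 1 | 9 ; 1 | 10 ; 4 | 9 ; 4 | 10

Pairs (a,b) with same genre, a.plays < b.plays, a.id < b.id.
genre groups: blues:{6,7,8,11} jazz:{1,4,9,10} pop:{2,3,5}
Ordered by (a.id, b.id); first 5.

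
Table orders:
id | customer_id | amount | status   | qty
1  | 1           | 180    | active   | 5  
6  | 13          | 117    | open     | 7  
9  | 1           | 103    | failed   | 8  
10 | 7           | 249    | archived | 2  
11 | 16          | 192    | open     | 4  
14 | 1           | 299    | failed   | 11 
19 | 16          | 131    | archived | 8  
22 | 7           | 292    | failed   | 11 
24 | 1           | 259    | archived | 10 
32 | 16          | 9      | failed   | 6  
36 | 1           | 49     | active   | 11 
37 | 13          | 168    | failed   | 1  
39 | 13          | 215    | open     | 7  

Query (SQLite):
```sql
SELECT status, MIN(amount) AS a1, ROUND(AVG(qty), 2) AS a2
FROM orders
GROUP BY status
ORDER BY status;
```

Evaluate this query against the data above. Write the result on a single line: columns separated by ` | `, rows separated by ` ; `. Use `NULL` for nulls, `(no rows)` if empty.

active | 49 | 8 ; archived | 131 | 6.67 ; failed | 9 | 7.4 ; open | 117 | 6

Group orders by status.
Per group compute: MIN(amount), ROUND(AVG(qty), 2).
  active: ids {1, 36} → MIN(amount)=49, ROUND(AVG(qty), 2)=8
  archived: ids {10, 19, 24} → MIN(amount)=131, ROUND(AVG(qty), 2)=6.67
  failed: ids {9, 14, 22, 32, 37} → MIN(amount)=9, ROUND(AVG(qty), 2)=7.4
  open: ids {6, 11, 39} → MIN(amount)=117, ROUND(AVG(qty), 2)=6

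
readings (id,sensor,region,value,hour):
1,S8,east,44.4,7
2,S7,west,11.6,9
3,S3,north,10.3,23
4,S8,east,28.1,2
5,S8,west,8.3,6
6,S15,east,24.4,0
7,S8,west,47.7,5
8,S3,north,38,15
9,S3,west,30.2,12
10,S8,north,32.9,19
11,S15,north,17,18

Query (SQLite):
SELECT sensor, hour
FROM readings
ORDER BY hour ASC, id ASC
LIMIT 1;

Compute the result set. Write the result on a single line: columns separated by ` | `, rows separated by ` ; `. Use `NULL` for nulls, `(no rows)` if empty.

Sort by hour asc, tiebreak id asc: (0, id=6), (2, id=4), (5, id=7), (6, id=5) …. Take first 1.

S15 | 0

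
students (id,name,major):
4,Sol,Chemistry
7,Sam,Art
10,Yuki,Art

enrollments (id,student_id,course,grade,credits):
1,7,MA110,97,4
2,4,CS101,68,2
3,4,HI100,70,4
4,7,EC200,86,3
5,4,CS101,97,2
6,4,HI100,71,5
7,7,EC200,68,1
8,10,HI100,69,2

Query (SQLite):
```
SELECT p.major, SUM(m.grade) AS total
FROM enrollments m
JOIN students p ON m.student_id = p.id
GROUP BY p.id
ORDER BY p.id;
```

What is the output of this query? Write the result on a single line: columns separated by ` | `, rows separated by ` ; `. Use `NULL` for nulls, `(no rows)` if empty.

Join each enrollments row to its students via student_id.
Group joined rows by students.id; compute SUM(m.grade) per group.
  4: ids {2, 3, 5, 6} → SUM(m.grade)=306
  7: ids {1, 4, 7} → SUM(m.grade)=251
  10: ids {8} → SUM(m.grade)=69

Chemistry | 306 ; Art | 251 ; Art | 69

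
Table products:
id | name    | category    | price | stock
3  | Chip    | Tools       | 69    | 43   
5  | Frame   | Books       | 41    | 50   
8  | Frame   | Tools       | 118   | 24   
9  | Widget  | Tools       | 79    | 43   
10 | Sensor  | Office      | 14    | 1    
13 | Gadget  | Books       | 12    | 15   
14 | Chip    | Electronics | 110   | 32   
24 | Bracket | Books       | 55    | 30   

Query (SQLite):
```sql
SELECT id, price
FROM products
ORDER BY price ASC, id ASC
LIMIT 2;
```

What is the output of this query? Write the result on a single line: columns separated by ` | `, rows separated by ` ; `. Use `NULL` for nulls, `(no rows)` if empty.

13 | 12 ; 10 | 14

Sort by price asc, tiebreak id asc: (12, id=13), (14, id=10), (41, id=5), (55, id=24), (69, id=3) …. Take first 2.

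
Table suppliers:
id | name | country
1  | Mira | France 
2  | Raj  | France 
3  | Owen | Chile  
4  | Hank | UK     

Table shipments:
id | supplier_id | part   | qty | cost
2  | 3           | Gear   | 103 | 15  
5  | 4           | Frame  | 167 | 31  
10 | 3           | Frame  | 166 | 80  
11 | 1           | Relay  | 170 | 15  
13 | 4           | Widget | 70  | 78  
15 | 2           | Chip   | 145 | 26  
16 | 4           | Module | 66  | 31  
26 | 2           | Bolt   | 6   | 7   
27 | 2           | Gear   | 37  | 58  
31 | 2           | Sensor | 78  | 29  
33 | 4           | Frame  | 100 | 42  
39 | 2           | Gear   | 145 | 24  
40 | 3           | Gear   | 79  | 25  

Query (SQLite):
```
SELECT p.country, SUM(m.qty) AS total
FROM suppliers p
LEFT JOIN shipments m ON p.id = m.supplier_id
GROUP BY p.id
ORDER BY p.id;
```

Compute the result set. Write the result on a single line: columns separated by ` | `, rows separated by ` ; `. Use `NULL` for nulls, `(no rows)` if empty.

France | 170 ; France | 411 ; Chile | 348 ; UK | 403

LEFT JOIN keeps every suppliers row; unmatched ones get NULL for shipments columns.
Group by suppliers.id and compute SUM(m.qty). SUM over an all-NULL group is NULL.
  1: ids {11} → SUM(m.qty)=170
  2: ids {15, 26, 27, 31, 39} → SUM(m.qty)=411
  3: ids {2, 10, 40} → SUM(m.qty)=348
  4: ids {5, 13, 16, 33} → SUM(m.qty)=403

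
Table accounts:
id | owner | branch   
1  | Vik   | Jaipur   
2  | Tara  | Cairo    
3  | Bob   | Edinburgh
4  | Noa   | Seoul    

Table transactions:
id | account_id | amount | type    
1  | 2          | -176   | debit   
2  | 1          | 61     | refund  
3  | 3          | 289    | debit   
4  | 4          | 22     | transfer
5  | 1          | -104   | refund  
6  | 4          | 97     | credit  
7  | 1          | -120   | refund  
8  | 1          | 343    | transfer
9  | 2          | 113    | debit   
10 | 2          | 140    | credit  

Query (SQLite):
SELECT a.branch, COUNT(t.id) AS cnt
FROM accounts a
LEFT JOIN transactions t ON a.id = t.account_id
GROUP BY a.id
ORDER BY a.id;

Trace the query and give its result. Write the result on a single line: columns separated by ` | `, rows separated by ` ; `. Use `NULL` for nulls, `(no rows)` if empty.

Jaipur | 4 ; Cairo | 3 ; Edinburgh | 1 ; Seoul | 2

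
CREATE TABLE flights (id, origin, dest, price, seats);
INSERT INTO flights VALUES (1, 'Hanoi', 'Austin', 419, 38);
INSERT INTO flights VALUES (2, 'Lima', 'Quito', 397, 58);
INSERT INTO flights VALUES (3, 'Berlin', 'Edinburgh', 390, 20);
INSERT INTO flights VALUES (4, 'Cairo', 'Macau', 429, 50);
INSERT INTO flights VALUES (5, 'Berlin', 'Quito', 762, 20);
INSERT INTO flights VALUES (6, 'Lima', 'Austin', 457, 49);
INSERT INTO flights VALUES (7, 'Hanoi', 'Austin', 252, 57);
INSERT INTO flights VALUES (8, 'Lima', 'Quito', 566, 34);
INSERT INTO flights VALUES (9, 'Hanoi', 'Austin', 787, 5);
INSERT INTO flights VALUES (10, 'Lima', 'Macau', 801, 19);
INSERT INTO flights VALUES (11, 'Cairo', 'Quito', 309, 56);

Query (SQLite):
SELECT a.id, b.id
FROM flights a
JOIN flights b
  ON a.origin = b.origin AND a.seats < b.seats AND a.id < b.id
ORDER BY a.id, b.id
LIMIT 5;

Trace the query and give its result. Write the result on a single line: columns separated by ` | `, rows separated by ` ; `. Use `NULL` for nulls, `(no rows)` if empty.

Pairs (a,b) with same origin, a.seats < b.seats, a.id < b.id.
origin groups: Berlin:{3,5} Cairo:{4,11} Hanoi:{1,7,9} Lima:{2,6,8,10}
Ordered by (a.id, b.id); first 5.

1 | 7 ; 4 | 11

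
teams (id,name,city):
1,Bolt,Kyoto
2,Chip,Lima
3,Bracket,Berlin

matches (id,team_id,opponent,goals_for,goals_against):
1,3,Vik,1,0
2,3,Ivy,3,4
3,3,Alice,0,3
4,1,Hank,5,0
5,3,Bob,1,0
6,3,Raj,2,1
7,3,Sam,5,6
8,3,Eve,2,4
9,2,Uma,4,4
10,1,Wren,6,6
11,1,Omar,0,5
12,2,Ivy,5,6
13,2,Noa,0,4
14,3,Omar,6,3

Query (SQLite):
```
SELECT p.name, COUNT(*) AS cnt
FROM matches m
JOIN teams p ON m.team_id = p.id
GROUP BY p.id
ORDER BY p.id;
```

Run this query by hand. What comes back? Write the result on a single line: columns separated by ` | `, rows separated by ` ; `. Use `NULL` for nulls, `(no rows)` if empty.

Join each matches row to its teams via team_id.
Group joined rows by teams.id; compute COUNT(*) per group.
  1: ids {4, 10, 11} → COUNT(*)=3
  2: ids {9, 12, 13} → COUNT(*)=3
  3: ids {1, 2, 3, 5, 6, 7, 8, 14} → COUNT(*)=8

Bolt | 3 ; Chip | 3 ; Bracket | 8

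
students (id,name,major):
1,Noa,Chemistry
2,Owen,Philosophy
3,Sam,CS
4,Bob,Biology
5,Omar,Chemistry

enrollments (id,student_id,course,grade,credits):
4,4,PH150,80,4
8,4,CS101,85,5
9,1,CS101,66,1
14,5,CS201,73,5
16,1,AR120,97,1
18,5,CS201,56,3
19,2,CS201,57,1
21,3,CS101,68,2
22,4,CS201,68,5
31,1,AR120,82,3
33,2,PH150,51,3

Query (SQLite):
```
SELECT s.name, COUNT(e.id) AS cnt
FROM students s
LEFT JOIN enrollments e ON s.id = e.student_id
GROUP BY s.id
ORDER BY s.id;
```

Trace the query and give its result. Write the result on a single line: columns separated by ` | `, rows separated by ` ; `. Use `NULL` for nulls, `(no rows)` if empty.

Noa | 3 ; Owen | 2 ; Sam | 1 ; Bob | 3 ; Omar | 2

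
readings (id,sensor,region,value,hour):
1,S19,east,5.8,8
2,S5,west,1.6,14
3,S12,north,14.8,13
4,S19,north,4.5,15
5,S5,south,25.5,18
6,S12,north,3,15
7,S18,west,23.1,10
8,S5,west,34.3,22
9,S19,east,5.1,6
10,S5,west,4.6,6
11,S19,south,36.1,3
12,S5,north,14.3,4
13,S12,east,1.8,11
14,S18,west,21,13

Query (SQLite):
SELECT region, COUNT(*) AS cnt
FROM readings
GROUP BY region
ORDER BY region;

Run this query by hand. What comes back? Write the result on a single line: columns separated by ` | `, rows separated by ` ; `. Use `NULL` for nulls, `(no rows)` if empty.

east | 3 ; north | 4 ; south | 2 ; west | 5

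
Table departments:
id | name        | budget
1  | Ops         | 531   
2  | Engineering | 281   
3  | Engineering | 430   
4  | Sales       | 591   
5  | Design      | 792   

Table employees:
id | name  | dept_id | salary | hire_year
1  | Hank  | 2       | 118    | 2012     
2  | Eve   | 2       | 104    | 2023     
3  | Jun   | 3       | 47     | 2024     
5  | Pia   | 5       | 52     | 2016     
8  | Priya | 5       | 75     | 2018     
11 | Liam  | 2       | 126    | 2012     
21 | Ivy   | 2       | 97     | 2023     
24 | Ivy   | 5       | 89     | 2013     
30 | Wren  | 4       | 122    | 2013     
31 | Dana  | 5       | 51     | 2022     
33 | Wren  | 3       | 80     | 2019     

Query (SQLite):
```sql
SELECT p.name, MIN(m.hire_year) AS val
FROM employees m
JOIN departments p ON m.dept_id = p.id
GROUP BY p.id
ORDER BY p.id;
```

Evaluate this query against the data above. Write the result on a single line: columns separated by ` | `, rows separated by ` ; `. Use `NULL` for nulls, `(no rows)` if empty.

Engineering | 2012 ; Engineering | 2019 ; Sales | 2013 ; Design | 2013

Join each employees row to its departments via dept_id.
Group joined rows by departments.id; compute MIN(m.hire_year) per group.
  2: ids {1, 2, 11, 21} → MIN(m.hire_year)=2012
  3: ids {3, 33} → MIN(m.hire_year)=2019
  4: ids {30} → MIN(m.hire_year)=2013
  5: ids {5, 8, 24, 31} → MIN(m.hire_year)=2013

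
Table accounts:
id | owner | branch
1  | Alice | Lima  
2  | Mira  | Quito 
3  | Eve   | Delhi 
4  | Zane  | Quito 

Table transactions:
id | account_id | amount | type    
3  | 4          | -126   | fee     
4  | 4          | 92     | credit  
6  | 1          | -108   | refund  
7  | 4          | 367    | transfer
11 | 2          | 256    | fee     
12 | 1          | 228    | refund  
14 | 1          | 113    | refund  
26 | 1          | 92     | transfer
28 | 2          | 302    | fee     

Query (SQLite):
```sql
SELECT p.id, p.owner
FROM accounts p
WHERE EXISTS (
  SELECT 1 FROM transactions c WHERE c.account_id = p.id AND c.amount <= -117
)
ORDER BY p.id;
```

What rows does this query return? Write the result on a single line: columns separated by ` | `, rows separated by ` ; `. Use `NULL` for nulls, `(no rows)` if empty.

For each accounts row, check whether any transactions with matching account_id has amount <= -117.
Keep rows where that is true.

4 | Zane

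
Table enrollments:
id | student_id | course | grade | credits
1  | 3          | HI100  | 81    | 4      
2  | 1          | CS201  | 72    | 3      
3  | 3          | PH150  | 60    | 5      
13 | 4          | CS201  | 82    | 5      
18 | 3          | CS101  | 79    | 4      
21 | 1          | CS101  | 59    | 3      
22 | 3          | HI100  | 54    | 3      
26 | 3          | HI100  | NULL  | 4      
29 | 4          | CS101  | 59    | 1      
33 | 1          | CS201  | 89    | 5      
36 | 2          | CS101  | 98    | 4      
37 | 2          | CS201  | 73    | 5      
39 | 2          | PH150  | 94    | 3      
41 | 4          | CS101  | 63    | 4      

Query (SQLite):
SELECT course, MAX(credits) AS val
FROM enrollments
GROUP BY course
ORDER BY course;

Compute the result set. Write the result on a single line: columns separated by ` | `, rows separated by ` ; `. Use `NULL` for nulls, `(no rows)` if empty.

Partition enrollments by course; compute MAX(credits) within each group.
  CS101: ids {18, 21, 29, 36, 41} → MAX(credits)=4
  CS201: ids {2, 13, 33, 37} → MAX(credits)=5
  HI100: ids {1, 22, 26} → MAX(credits)=4
  PH150: ids {3, 39} → MAX(credits)=5

CS101 | 4 ; CS201 | 5 ; HI100 | 4 ; PH150 | 5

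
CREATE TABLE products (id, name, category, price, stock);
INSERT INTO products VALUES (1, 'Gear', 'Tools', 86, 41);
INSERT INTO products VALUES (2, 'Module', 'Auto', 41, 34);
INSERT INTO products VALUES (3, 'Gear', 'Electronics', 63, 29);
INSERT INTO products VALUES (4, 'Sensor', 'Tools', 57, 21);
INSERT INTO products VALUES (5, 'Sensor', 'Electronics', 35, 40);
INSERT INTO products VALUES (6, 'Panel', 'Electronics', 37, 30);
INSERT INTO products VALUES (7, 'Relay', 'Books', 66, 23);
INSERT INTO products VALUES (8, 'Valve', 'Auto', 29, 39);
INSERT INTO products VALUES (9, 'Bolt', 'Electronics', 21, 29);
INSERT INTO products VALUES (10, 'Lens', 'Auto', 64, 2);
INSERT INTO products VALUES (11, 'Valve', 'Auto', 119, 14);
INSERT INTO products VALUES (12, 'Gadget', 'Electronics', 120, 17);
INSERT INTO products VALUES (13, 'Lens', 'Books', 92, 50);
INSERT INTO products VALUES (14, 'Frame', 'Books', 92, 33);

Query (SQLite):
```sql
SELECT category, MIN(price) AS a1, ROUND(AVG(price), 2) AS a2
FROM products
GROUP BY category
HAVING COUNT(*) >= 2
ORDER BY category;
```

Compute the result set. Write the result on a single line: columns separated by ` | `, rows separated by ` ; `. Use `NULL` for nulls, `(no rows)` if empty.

Group products by category.
Per group compute: MIN(price), ROUND(AVG(price), 2).
HAVING: drop groups with fewer than 2 rows.
  Auto: ids {2, 8, 10, 11} → MIN(price)=29, ROUND(AVG(price), 2)=63.25
  Books: ids {7, 13, 14} → MIN(price)=66, ROUND(AVG(price), 2)=83.33
  Electronics: ids {3, 5, 6, 9, 12} → MIN(price)=21, ROUND(AVG(price), 2)=55.2
  Tools: ids {1, 4} → MIN(price)=57, ROUND(AVG(price), 2)=71.5

Auto | 29 | 63.25 ; Books | 66 | 83.33 ; Electronics | 21 | 55.2 ; Tools | 57 | 71.5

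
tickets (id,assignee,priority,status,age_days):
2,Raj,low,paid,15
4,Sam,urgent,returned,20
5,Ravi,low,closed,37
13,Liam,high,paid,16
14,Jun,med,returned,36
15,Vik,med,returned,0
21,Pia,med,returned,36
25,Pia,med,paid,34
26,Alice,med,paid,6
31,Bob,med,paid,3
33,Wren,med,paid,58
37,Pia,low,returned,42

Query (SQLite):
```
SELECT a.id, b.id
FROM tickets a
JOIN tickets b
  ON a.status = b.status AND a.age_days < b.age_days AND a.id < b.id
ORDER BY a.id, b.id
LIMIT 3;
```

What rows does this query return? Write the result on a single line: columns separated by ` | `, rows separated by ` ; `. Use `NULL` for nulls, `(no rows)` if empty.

2 | 13 ; 2 | 25 ; 2 | 33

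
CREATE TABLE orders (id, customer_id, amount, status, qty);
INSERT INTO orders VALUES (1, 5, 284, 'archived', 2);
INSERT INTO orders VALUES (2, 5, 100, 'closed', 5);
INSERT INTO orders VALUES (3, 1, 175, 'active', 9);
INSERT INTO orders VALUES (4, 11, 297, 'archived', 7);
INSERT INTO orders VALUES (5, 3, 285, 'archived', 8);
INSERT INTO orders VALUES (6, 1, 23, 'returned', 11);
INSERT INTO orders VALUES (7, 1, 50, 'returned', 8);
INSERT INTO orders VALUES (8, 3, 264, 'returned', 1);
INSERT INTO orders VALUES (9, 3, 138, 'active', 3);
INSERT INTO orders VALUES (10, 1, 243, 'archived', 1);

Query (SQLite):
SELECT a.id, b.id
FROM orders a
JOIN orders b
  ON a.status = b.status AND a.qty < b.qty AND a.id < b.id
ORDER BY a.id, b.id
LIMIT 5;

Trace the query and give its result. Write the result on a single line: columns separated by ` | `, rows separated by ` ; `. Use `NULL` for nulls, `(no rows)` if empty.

Pairs (a,b) with same status, a.qty < b.qty, a.id < b.id.
status groups: active:{3,9} archived:{1,4,5,10} closed:{2} returned:{6,7,8}
Ordered by (a.id, b.id); first 5.

1 | 4 ; 1 | 5 ; 4 | 5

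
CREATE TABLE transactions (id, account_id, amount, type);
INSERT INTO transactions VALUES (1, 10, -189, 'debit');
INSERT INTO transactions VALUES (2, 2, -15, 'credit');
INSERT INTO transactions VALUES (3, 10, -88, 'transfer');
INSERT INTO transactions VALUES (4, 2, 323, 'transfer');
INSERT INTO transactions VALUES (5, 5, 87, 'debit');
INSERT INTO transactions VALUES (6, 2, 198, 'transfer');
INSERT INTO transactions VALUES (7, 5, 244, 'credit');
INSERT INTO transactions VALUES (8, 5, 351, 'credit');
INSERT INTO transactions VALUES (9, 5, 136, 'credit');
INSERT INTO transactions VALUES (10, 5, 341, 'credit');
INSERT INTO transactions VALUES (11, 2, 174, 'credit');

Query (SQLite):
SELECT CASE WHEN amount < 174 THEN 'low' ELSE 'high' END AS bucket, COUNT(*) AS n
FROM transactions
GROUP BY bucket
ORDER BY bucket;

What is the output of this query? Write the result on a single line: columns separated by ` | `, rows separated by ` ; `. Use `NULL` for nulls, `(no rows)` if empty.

high | 6 ; low | 5

Bucket rows by amount < 174 → 'low' else 'high'; count each bucket.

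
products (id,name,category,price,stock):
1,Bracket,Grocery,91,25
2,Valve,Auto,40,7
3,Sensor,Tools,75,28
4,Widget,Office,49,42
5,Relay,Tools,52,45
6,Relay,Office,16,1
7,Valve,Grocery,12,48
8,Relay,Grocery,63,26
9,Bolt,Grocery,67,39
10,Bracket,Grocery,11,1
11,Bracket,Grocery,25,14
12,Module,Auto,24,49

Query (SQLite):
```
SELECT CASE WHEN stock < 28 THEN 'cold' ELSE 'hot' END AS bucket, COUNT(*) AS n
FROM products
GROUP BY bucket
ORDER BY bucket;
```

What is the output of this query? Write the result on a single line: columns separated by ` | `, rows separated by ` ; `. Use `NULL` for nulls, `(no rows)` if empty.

Bucket rows by stock < 28 → 'cold' else 'hot'; count each bucket.

cold | 6 ; hot | 6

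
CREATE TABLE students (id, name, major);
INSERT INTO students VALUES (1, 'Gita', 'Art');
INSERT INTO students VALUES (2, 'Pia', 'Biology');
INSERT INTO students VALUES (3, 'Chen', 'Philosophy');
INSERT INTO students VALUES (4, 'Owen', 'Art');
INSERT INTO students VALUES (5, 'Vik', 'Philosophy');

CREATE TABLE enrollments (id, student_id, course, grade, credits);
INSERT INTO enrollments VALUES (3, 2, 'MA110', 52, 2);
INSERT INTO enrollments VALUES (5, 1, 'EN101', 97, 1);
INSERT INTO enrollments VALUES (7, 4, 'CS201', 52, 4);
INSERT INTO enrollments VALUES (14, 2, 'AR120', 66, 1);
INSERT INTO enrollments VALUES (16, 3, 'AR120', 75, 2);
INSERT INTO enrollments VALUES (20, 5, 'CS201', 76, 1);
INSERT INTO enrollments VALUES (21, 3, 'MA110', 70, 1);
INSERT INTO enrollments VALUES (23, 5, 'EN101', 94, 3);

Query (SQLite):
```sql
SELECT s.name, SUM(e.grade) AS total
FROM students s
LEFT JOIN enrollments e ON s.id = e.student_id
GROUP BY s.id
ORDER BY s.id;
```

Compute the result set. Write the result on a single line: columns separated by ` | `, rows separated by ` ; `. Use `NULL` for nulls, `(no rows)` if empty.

Gita | 97 ; Pia | 118 ; Chen | 145 ; Owen | 52 ; Vik | 170

LEFT JOIN keeps every students row; unmatched ones get NULL for enrollments columns.
Group by students.id and compute SUM(e.grade). SUM over an all-NULL group is NULL.
  1: ids {5} → SUM(e.grade)=97
  2: ids {3, 14} → SUM(e.grade)=118
  3: ids {16, 21} → SUM(e.grade)=145
  4: ids {7} → SUM(e.grade)=52
  5: ids {20, 23} → SUM(e.grade)=170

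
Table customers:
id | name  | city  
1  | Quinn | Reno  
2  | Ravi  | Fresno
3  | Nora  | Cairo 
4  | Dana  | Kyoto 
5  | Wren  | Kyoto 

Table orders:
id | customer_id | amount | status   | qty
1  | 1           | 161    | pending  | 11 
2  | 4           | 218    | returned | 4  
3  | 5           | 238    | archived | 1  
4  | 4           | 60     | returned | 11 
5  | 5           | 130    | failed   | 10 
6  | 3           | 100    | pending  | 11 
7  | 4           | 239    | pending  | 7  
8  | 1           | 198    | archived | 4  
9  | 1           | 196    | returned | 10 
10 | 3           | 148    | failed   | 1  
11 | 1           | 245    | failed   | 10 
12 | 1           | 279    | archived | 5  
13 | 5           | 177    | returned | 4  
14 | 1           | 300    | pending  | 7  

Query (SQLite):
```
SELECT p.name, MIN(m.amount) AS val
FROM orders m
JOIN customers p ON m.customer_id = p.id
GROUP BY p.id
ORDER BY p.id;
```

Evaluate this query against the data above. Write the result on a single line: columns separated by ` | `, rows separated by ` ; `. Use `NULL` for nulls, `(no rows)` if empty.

Quinn | 161 ; Nora | 100 ; Dana | 60 ; Wren | 130

Join each orders row to its customers via customer_id.
Group joined rows by customers.id; compute MIN(m.amount) per group.
  1: ids {1, 8, 9, 11, 12, 14} → MIN(m.amount)=161
  3: ids {6, 10} → MIN(m.amount)=100
  4: ids {2, 4, 7} → MIN(m.amount)=60
  5: ids {3, 5, 13} → MIN(m.amount)=130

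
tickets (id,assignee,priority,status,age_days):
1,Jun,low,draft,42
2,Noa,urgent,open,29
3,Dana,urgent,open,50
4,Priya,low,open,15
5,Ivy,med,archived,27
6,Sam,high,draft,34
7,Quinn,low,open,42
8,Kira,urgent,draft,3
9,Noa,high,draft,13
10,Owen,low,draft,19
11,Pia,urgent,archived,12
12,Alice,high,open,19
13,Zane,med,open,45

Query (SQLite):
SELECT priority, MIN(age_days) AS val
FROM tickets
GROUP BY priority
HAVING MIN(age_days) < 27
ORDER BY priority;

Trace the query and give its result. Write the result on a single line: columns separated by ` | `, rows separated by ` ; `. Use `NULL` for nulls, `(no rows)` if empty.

Partition tickets by priority; compute MIN(age_days) within each group.
HAVING: keep groups where MIN(age_days) < 27.
  high: ids {6, 9, 12} → MIN(age_days)=13
  low: ids {1, 4, 7, 10} → MIN(age_days)=15
  med: ids {5, 13} → MIN(age_days)=27
  urgent: ids {2, 3, 8, 11} → MIN(age_days)=3

high | 13 ; low | 15 ; urgent | 3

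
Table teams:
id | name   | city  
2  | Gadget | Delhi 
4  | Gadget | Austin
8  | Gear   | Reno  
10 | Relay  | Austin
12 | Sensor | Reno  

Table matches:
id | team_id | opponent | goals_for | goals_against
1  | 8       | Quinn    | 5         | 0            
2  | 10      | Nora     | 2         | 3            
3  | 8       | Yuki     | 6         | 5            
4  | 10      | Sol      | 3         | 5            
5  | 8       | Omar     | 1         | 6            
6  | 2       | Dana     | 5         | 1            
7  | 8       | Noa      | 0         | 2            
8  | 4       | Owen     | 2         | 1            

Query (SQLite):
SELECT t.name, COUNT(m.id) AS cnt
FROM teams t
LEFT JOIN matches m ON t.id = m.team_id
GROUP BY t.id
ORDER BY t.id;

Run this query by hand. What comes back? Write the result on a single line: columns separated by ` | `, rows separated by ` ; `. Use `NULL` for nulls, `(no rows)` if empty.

LEFT JOIN keeps every teams row; unmatched ones get NULL for matches columns.
Group by teams.id and compute COUNT(m.id). COUNT(col) of an all-NULL group is 0.
  2: ids {6} → COUNT(m.id)=1
  4: ids {8} → COUNT(m.id)=1
  8: ids {1, 3, 5, 7} → COUNT(m.id)=4
  10: ids {2, 4} → COUNT(m.id)=2
  12: ids {—} → COUNT(m.id)=0

Gadget | 1 ; Gadget | 1 ; Gear | 4 ; Relay | 2 ; Sensor | 0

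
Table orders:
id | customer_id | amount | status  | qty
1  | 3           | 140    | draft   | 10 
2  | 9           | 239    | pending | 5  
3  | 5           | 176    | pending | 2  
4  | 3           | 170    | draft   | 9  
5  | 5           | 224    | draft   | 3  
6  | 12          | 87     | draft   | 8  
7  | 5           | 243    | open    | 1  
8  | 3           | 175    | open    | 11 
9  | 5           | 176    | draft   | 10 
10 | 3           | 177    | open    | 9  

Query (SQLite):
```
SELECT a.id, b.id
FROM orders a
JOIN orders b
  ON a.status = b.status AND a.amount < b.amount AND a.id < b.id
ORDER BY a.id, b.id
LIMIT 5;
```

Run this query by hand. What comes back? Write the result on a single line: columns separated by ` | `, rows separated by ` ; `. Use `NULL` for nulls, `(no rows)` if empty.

1 | 4 ; 1 | 5 ; 1 | 9 ; 4 | 5 ; 4 | 9

Pairs (a,b) with same status, a.amount < b.amount, a.id < b.id.
status groups: draft:{1,4,5,6,9} open:{7,8,10} pending:{2,3}
Ordered by (a.id, b.id); first 5.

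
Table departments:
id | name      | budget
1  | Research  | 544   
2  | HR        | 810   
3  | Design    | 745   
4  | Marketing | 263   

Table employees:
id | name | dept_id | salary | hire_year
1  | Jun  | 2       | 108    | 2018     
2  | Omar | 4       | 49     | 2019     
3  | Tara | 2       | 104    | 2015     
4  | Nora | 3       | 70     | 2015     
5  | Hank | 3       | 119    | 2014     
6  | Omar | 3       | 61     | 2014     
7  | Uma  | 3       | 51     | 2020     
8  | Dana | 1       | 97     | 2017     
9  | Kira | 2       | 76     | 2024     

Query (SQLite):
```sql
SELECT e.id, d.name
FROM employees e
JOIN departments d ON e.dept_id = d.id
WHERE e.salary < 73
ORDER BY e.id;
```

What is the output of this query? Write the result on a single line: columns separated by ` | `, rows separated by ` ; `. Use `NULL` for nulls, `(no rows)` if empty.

2 | Marketing ; 4 | Design ; 6 | Design ; 7 | Design

Each employees row matches the departments row where dept_id = departments.id.
Then keep rows with e.salary < 73.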